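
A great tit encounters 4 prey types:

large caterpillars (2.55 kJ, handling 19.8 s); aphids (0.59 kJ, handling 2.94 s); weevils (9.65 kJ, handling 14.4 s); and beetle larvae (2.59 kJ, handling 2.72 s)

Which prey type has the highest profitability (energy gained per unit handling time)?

beetle larvae

Profitability E/h (kJ/s): large caterpillars = 2.55/19.8 = 0.129, aphids = 0.59/2.94 = 0.201, weevils = 9.65/14.4 = 0.67, beetle larvae = 2.59/2.72 = 0.952.
Ranked: beetle larvae > weevils > aphids > large caterpillars.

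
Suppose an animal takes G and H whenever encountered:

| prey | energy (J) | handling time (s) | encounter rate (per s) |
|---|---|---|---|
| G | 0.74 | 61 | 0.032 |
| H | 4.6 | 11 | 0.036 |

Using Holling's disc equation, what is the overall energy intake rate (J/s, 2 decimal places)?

R = Σλ_iE_i / (1 + Σλ_ih_i)
Numerator: 0.032×0.74 + 0.036×4.6 = 0.1893
Denominator: 1 + 0.032×61 + 0.036×11 = 3.348
R = 0.1893/3.348 = 0.05654 J/s

0.06 J/s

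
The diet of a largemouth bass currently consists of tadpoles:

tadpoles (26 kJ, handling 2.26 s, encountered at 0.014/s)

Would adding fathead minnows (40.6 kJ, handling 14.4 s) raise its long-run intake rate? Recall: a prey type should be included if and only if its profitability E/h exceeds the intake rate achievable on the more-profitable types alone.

Yes

On tadpoles alone, R = ΣλE/(1+Σλh) = 0.364/1.032 = 0.3528 kJ/s.
fathead minnows: E/h = 40.6/14.4 = 2.819 kJ/s.
2.819 > 0.3528, so adding fathead minnows raises the average — include it.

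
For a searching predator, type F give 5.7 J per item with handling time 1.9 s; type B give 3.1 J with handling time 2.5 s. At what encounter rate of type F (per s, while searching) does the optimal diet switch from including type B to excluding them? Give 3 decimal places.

Drop type B once their profitability E₂/h₂ falls below the rate achievable on type F alone: E₂/h₂ = λE₁/(1 + λh₁).
Solve for λ: λE₁h₂ = E₂(1 + λh₁) → λ(E₁h₂ − E₂h₁) = E₂ → λ = E₂/(E₁h₂ − E₂h₁).
λ = 3.1/(5.7×2.5 − 3.1×1.9) = 3.1/8.36 = 0.3708 per s.

0.371 per s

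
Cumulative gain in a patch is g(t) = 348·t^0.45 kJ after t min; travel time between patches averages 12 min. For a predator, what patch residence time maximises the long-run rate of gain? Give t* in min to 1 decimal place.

Maximise g(t)/(T+t): set derivative to zero → g'(t)(T+t) = g(t).
g'(t) = 0.45·348·t^-0.55. Setting 0.45·348·t^-0.55 = 348·t^0.45/(12+t) gives 0.45(12+t) = t, so 0.55·t = 0.45×12.
t* = 0.45×12/0.55 = 9.818 min.

9.8 min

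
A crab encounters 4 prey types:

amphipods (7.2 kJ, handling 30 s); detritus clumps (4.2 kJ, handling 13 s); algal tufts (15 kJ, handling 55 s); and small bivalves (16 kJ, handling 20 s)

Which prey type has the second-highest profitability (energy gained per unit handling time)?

Profitability E/h (kJ/s): amphipods = 7.2/30 = 0.24, detritus clumps = 4.2/13 = 0.323, algal tufts = 15/55 = 0.273, small bivalves = 16/20 = 0.8.
Ranked: small bivalves > detritus clumps > algal tufts > amphipods.

detritus clumps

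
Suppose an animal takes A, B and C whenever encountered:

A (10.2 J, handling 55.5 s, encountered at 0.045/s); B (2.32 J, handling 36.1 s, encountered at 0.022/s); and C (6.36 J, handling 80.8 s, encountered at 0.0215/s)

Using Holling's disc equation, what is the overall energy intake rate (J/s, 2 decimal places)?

0.11 J/s

R = (0.045×10.2 + 0.022×2.32 + 0.0215×6.36) / (1 + 0.045×55.5 + 0.022×36.1 + 0.0215×80.8) = 0.6468/6.029 = 0.1073 J/s.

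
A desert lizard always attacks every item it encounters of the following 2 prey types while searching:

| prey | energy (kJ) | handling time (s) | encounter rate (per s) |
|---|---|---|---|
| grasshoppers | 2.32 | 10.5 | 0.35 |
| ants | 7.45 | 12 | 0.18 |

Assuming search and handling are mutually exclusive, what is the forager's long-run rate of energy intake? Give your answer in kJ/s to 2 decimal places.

R = (0.35×2.32 + 0.18×7.45) / (1 + 0.35×10.5 + 0.18×12) = 2.153/6.835 = 0.315 kJ/s.

0.31 kJ/s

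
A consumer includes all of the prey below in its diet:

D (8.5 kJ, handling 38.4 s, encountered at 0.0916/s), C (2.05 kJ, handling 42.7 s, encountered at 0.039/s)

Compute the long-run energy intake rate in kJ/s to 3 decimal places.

0.139 kJ/s

Energy encountered per unit search time: 0.0916×8.5 + 0.039×2.05 = 0.8585 kJ/s.
Handling time per unit search time: 0.0916×38.4 + 0.039×42.7 = 5.183.
Rate = 0.8585/(1 + 5.183) = 0.1389 kJ/s.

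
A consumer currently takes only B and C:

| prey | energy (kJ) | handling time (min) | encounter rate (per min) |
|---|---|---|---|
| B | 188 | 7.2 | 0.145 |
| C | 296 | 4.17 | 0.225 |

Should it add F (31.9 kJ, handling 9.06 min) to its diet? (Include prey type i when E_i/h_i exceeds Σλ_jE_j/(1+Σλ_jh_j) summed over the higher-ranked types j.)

Intake rate on the current diet: R = (0.145×188 + 0.225×296) / (1 + 0.145×7.2 + 0.225×4.17) = 93.86/2.982 = 31.47 kJ/min.
Profitability of F: 31.9/9.06 = 3.521 kJ/min.
3.521 < 31.47, so adding F would lower the average — exclude it.

No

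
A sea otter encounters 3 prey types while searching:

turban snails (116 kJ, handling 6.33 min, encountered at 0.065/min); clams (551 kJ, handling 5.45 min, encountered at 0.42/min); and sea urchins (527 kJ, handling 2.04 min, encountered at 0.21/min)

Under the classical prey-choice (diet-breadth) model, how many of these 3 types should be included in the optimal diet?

Profitabilities (E/h, kJ/min): sea urchins 258, clams 101, turban snails 18.3. Add prey in this order while the next type's profitability exceeds the intake rate on those already taken.
Rate on top 1: 77.48. clams: 101 > 77.48 → include.
Rate on top 2: 92.02. turban snails: 18.3 < 92.02 → exclude; stop.
Optimal diet: sea urchins, clams — 2 of 3 types.

2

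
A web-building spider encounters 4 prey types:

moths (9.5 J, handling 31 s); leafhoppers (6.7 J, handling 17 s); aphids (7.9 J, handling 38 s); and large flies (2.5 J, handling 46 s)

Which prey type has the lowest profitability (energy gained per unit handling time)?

large flies

In descending order of E/h:
leafhoppers: 6.7/17 = 0.394 J/s
moths: 9.5/31 = 0.306 J/s
aphids: 7.9/38 = 0.208 J/s
large flies: 2.5/46 = 0.0543 J/s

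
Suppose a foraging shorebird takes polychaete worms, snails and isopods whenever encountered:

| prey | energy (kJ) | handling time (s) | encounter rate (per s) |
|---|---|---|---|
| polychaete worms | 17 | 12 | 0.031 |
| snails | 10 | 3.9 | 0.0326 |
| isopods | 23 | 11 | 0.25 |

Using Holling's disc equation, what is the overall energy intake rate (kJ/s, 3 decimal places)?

Energy encountered per unit search time: 0.031×17 + 0.0326×10 + 0.25×23 = 6.603 kJ/s.
Handling time per unit search time: 0.031×12 + 0.0326×3.9 + 0.25×11 = 3.249.
Rate = 6.603/(1 + 3.249) = 1.554 kJ/s.

1.554 kJ/s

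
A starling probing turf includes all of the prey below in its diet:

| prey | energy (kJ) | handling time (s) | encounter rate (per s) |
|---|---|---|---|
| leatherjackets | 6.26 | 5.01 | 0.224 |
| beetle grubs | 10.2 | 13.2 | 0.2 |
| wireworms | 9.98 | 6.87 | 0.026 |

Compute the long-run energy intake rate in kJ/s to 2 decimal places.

R = Σλ_iE_i / (1 + Σλ_ih_i)
Numerator: 0.224×6.26 + 0.2×10.2 + 0.026×9.98 = 3.702
Denominator: 1 + 0.224×5.01 + 0.2×13.2 + 0.026×6.87 = 4.941
R = 3.702/4.941 = 0.7492 kJ/s

0.75 kJ/s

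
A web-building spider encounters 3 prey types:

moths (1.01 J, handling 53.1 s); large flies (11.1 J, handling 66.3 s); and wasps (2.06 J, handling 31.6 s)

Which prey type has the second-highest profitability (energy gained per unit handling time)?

In descending order of E/h:
large flies: 11.1/66.3 = 0.167 J/s
wasps: 2.06/31.6 = 0.0652 J/s
moths: 1.01/53.1 = 0.019 J/s

wasps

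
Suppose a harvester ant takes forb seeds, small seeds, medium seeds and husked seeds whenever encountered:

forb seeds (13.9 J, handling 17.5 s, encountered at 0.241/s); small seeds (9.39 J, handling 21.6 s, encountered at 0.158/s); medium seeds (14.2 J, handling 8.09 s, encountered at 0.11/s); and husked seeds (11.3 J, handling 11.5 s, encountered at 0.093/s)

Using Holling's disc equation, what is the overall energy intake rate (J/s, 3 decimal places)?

R = Σλ_iE_i / (1 + Σλ_ih_i)
Numerator: 0.241×13.9 + 0.158×9.39 + 0.11×14.2 + 0.093×11.3 = 7.446
Denominator: 1 + 0.241×17.5 + 0.158×21.6 + 0.11×8.09 + 0.093×11.5 = 10.59
R = 7.446/10.59 = 0.7032 J/s

0.703 J/s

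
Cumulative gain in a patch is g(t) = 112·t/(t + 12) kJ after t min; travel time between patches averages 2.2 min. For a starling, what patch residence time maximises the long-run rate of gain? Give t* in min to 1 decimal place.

Optimal t* satisfies g'(t*) = g(t*)/(T + t*).
g'(t) = 112·12/(t + 12)². Setting 112·12/(t+12)² = 112t/[(t+12)(2.2+t)] gives 12(2.2+t) = t(t+12), so t² = 12×2.2 = 26.4.
t* = √26.4 = 5.138 min.

5.1 min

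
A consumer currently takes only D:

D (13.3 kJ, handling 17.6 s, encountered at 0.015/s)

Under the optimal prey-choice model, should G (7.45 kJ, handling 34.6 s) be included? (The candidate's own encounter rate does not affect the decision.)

Current rate: (0.015×13.3)/(1 + 0.015×17.6) = 0.1578 kJ/s.
Profitability of G: 7.45/34.6 = 0.2153 kJ/s.
0.2153 > 0.1578, so adding G raises the average — include it.

Yes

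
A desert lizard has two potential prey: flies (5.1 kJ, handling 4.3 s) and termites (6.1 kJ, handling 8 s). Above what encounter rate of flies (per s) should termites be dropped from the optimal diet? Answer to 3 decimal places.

0.419 per s

Drop termites once their profitability E₂/h₂ falls below the rate achievable on flies alone: E₂/h₂ = λE₁/(1 + λh₁).
Solve for λ: λE₁h₂ = E₂(1 + λh₁) → λ(E₁h₂ − E₂h₁) = E₂ → λ = E₂/(E₁h₂ − E₂h₁).
λ = 6.1/(5.1×8 − 6.1×4.3) = 6.1/14.57 = 0.4187 per s.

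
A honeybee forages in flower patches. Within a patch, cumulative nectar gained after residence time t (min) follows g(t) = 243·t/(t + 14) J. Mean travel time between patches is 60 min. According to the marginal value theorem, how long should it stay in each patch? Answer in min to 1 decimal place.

Optimal t* satisfies g'(t*) = g(t*)/(T + t*).
g'(t) = 243·14/(t + 14)². Setting 243·14/(t+14)² = 243t/[(t+14)(60+t)] gives 14(60+t) = t(t+14), so t² = 14×60 = 840.
t* = √840 = 28.98 min.

29.0 min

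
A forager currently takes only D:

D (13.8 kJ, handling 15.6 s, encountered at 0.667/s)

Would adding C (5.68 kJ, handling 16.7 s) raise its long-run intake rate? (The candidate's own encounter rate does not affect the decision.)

No

Current rate: (0.667×13.8)/(1 + 0.667×15.6) = 0.8071 kJ/s.
Profitability of C: 5.68/16.7 = 0.3401 kJ/s.
Since 0.3401 < R, time spent handling C is better spent searching.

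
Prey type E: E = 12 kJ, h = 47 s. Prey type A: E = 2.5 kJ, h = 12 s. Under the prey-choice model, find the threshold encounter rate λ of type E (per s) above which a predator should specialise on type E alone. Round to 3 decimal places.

Drop type A once their profitability E₂/h₂ falls below the rate achievable on type E alone: E₂/h₂ = λE₁/(1 + λh₁).
Solve for λ: λE₁h₂ = E₂(1 + λh₁) → λ(E₁h₂ − E₂h₁) = E₂ → λ = E₂/(E₁h₂ − E₂h₁).
λ = 2.5/(12×12 − 2.5×47) = 2.5/26.5 = 0.09434 per s.

0.094 per s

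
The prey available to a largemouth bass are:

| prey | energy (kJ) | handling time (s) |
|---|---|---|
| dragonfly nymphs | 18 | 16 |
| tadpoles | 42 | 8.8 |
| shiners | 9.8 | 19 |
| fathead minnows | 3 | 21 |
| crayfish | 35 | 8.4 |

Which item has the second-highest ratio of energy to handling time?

In descending order of E/h:
tadpoles: 42/8.8 = 4.77 kJ/s
crayfish: 35/8.4 = 4.17 kJ/s
dragonfly nymphs: 18/16 = 1.12 kJ/s
shiners: 9.8/19 = 0.516 kJ/s
fathead minnows: 3/21 = 0.143 kJ/s

crayfish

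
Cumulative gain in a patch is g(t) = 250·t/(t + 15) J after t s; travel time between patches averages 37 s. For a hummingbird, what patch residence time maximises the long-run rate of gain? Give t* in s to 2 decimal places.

By the marginal value theorem, leave when the instantaneous gain rate g'(t) equals the habitat-wide average g(t)/(T + t).
g'(t) = 250·15/(t + 15)². Setting 250·15/(t+15)² = 250t/[(t+15)(37+t)] gives 15(37+t) = t(t+15), so t² = 15×37 = 555.
t* = √555 = 23.56 s.

23.56 s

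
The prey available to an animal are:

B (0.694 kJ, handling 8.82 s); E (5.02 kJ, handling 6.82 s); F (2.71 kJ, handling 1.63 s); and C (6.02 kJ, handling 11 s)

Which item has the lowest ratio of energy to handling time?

B

Profitability E/h (kJ/s): B = 0.694/8.82 = 0.0787, E = 5.02/6.82 = 0.736, F = 2.71/1.63 = 1.66, C = 6.02/11 = 0.547.
Ranked: F > E > C > B.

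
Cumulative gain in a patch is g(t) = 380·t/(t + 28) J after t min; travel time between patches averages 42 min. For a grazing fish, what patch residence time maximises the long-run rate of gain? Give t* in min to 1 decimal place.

Optimal t* satisfies g'(t*) = g(t*)/(T + t*).
g'(t) = 380·28/(t + 28)². Setting 380·28/(t+28)² = 380t/[(t+28)(42+t)] gives 28(42+t) = t(t+28), so t² = 28×42 = 1176.
t* = √1176 = 34.29 min.

34.3 min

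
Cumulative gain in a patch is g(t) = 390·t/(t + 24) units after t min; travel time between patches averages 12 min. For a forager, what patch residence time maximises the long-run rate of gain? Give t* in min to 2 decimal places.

16.97 min

Optimal t* satisfies g'(t*) = g(t*)/(T + t*).
g'(t) = 390·24/(t + 24)². Setting 390·24/(t+24)² = 390t/[(t+24)(12+t)] gives 24(12+t) = t(t+24), so t² = 24×12 = 288.
t* = √288 = 16.97 min.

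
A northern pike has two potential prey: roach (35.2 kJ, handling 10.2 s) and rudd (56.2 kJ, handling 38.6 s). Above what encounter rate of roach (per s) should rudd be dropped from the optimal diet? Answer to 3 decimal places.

At the threshold, the rate on roach alone equals the profitability of rudd: λ·35.2/(1 + λ·10.2) = 56.2/38.6 = 1.456.
Rearranging, λ(35.2 − 1.456×10.2) = 1.456, so λ = 1.456/20.35 = 0.07155 per s.

0.072 per s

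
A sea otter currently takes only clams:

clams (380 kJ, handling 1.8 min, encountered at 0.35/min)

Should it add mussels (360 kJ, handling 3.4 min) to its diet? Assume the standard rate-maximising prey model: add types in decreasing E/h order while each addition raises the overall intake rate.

Yes

Intake rate on the current diet: R = (0.35×380) / (1 + 0.35×1.8) = 133/1.63 = 81.6 kJ/min.
mussels: E/h = 360/3.4 = 105.9 kJ/min.
Since 105.9 > R, including mussels increases the long-run rate.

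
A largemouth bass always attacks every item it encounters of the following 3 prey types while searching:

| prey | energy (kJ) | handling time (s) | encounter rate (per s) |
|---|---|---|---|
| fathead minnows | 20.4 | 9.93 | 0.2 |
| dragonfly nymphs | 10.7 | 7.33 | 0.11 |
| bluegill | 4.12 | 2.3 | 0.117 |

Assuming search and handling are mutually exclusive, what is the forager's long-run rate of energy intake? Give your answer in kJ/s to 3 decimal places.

1.413 kJ/s

Energy encountered per unit search time: 0.2×20.4 + 0.11×10.7 + 0.117×4.12 = 5.739 kJ/s.
Handling time per unit search time: 0.2×9.93 + 0.11×7.33 + 0.117×2.3 = 3.061.
Rate = 5.739/(1 + 3.061) = 1.413 kJ/s.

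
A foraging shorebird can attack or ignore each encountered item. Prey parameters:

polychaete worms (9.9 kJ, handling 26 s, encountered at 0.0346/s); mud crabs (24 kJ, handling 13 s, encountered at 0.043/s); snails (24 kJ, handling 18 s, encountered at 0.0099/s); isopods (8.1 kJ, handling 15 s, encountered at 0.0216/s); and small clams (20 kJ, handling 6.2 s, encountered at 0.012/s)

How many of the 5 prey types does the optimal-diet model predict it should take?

Rank by E/h (kJ/s): small clams 3.23, mud crabs 1.85, snails 1.33, isopods 0.54, polychaete worms 0.381. Include each in turn until the next type's E/h falls below the running intake rate.
Rate on top 1: 0.2234. mud crabs: 1.85 > 0.2234 → include.
Rate on top 2: 0.7787. snails: 1.33 > 0.7787 → include.
Rate on top 3: 0.8333. isopods: 0.54 < 0.8333 → exclude; stop.
Optimal diet: small clams, mud crabs, snails — 3 of 5 types.

3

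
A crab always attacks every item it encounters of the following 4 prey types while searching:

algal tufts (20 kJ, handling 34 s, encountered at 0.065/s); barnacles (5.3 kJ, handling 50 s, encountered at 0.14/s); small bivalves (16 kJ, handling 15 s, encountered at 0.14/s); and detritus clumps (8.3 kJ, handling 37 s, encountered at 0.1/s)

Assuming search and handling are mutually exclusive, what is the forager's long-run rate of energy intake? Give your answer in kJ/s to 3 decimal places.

0.319 kJ/s

R = Σλ_iE_i / (1 + Σλ_ih_i)
Numerator: 0.065×20 + 0.14×5.3 + 0.14×16 + 0.1×8.3 = 5.112
Denominator: 1 + 0.065×34 + 0.14×50 + 0.14×15 + 0.1×37 = 16.01
R = 5.112/16.01 = 0.3193 kJ/s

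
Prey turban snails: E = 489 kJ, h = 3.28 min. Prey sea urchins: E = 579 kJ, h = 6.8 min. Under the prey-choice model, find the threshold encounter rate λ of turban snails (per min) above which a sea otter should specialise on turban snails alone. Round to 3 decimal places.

0.406 per min

At the threshold, the rate on turban snails alone equals the profitability of sea urchins: λ·489/(1 + λ·3.28) = 579/6.8 = 85.15.
Rearranging, λ(489 − 85.15×3.28) = 85.15, so λ = 85.15/209.7 = 0.406 per min.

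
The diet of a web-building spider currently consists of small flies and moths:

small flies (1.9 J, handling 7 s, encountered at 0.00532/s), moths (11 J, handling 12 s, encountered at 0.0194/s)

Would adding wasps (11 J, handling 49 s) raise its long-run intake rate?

On small flies and moths alone, R = ΣλE/(1+Σλh) = 0.2235/1.27 = 0.176 J/s.
Profitability of wasps: 11/49 = 0.2245 J/s.
Since 0.2245 > R, including wasps increases the long-run rate.

Yes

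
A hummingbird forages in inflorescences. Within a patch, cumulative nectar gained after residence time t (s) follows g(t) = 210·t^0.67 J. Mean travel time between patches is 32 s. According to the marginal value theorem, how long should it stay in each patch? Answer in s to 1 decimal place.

By the marginal value theorem, leave when the instantaneous gain rate g'(t) equals the habitat-wide average g(t)/(T + t).
g'(t) = 0.67·210·t^-0.33. Setting 0.67·210·t^-0.33 = 210·t^0.67/(32+t) gives 0.67(32+t) = t, so 0.33·t = 0.67×32.
t* = 0.67×32/0.33 = 64.97 s.

65.0 s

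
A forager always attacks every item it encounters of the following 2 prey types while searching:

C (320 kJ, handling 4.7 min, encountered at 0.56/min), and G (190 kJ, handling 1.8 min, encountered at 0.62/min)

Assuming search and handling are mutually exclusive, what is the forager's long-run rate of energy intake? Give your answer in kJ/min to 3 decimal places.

62.553 kJ/min

Energy encountered per unit search time: 0.56×320 + 0.62×190 = 297 kJ/min.
Handling time per unit search time: 0.56×4.7 + 0.62×1.8 = 3.748.
Rate = 297/(1 + 3.748) = 62.55 kJ/min.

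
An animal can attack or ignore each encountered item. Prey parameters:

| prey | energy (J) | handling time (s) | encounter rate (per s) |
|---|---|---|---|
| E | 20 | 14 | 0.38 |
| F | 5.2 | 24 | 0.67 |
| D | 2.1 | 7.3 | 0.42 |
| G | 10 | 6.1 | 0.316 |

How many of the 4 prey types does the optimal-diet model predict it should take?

Rank by E/h (J/s): G 1.64, E 1.43, D 0.288, F 0.217. Include each in turn until the next type's E/h falls below the running intake rate.
Rate on top 1: 1.079. E: 1.43 > 1.079 → include.
Rate on top 2: 1.305. D: 0.288 < 1.305 → exclude; stop.
Optimal diet: G, E — 2 of 4 types.

2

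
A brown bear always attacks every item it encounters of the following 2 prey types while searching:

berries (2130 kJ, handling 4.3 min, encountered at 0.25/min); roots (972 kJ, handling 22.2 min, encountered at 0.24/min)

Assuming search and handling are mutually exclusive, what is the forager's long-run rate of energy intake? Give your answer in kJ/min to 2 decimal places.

Energy encountered per unit search time: 0.25×2130 + 0.24×972 = 765.8 kJ/min.
Handling time per unit search time: 0.25×4.3 + 0.24×22.2 = 6.403.
Rate = 765.8/(1 + 6.403) = 103.4 kJ/min.

103.44 kJ/min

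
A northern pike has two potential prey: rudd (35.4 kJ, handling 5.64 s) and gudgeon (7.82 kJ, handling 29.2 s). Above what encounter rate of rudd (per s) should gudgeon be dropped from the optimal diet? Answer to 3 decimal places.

At the threshold, the rate on rudd alone equals the profitability of gudgeon: λ·35.4/(1 + λ·5.64) = 7.82/29.2 = 0.2678.
Rearranging, λ(35.4 − 0.2678×5.64) = 0.2678, so λ = 0.2678/33.89 = 0.007902 per s.

0.008 per s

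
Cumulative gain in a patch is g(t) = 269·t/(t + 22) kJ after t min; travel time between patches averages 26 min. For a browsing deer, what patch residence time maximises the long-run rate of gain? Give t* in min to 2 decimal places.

Maximise g(t)/(T+t): set derivative to zero → g'(t)(T+t) = g(t).
g'(t) = 269·22/(t + 22)². Setting 269·22/(t+22)² = 269t/[(t+22)(26+t)] gives 22(26+t) = t(t+22), so t² = 22×26 = 572.
t* = √572 = 23.92 min.

23.92 min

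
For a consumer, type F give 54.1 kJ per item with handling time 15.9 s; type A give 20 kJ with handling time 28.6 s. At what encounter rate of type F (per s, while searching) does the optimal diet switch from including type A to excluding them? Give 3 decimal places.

0.016 per s

Drop type A once their profitability E₂/h₂ falls below the rate achievable on type F alone: E₂/h₂ = λE₁/(1 + λh₁).
Solve for λ: λE₁h₂ = E₂(1 + λh₁) → λ(E₁h₂ − E₂h₁) = E₂ → λ = E₂/(E₁h₂ − E₂h₁).
λ = 20/(54.1×28.6 − 20×15.9) = 20/1229 = 0.01627 per s.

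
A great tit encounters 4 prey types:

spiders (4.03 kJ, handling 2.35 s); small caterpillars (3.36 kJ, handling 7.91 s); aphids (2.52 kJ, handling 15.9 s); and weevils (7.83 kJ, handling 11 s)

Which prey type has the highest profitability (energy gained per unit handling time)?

Profitability E/h (kJ/s): spiders = 4.03/2.35 = 1.71, small caterpillars = 3.36/7.91 = 0.425, aphids = 2.52/15.9 = 0.158, weevils = 7.83/11 = 0.712.
Ranked: spiders > weevils > small caterpillars > aphids.

spiders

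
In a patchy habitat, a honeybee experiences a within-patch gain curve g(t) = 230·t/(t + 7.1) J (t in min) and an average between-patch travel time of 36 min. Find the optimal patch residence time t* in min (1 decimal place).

Maximise g(t)/(T+t): set derivative to zero → g'(t)(T+t) = g(t).
g'(t) = 230·7.1/(t + 7.1)². Setting 230·7.1/(t+7.1)² = 230t/[(t+7.1)(36+t)] gives 7.1(36+t) = t(t+7.1), so t² = 7.1×36 = 255.6.
t* = √255.6 = 15.99 min.

16.0 min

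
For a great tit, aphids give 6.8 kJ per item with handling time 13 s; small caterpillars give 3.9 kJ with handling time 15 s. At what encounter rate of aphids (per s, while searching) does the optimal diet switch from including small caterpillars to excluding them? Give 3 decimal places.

0.076 per s

The zero-one rule: include small caterpillars iff E₂/h₂ > λE₁/(1+λh₁). Equality gives the switch point.
λE₁h₂ = E₂ + λE₂h₁ ⇒ λ = E₂/(E₁h₂ − E₂h₁) = 3.9/(102 − 50.7) = 0.07602 per s.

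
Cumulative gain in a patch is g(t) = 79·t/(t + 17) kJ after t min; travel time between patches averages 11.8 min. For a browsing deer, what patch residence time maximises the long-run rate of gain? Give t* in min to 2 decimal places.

Optimal t* satisfies g'(t*) = g(t*)/(T + t*).
g'(t) = 79·17/(t + 17)². Setting 79·17/(t+17)² = 79t/[(t+17)(11.8+t)] gives 17(11.8+t) = t(t+17), so t² = 17×11.8 = 200.6.
t* = √200.6 = 14.16 min.

14.16 min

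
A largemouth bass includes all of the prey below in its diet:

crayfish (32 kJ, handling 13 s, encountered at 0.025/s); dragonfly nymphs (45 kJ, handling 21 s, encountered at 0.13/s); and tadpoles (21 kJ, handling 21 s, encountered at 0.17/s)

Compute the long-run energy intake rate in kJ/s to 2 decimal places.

1.34 kJ/s

R = Σλ_iE_i / (1 + Σλ_ih_i)
Numerator: 0.025×32 + 0.13×45 + 0.17×21 = 10.22
Denominator: 1 + 0.025×13 + 0.13×21 + 0.17×21 = 7.625
R = 10.22/7.625 = 1.34 kJ/s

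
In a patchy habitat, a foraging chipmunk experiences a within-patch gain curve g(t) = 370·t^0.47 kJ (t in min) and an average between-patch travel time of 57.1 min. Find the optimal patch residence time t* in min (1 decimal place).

By the marginal value theorem, leave when the instantaneous gain rate g'(t) equals the habitat-wide average g(t)/(T + t).
g'(t) = 0.47·370·t^-0.53. Setting 0.47·370·t^-0.53 = 370·t^0.47/(57.1+t) gives 0.47(57.1+t) = t, so 0.53·t = 0.47×57.1.
t* = 0.47×57.1/0.53 = 50.64 min.

50.6 min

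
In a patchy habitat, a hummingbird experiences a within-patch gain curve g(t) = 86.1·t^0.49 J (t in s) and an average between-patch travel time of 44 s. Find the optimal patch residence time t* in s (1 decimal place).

42.3 s

Optimal t* satisfies g'(t*) = g(t*)/(T + t*).
g'(t) = 0.49·86.1·t^-0.51. Setting 0.49·86.1·t^-0.51 = 86.1·t^0.49/(44+t) gives 0.49(44+t) = t, so 0.51·t = 0.49×44.
t* = 0.49×44/0.51 = 42.27 s.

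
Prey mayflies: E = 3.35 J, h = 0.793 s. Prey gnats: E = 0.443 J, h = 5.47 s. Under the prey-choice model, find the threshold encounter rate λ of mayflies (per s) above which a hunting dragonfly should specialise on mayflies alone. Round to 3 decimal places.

Drop gnats once their profitability E₂/h₂ falls below the rate achievable on mayflies alone: E₂/h₂ = λE₁/(1 + λh₁).
Solve for λ: λE₁h₂ = E₂(1 + λh₁) → λ(E₁h₂ − E₂h₁) = E₂ → λ = E₂/(E₁h₂ − E₂h₁).
λ = 0.443/(3.35×5.47 − 0.443×0.793) = 0.443/17.97 = 0.02465 per s.

0.025 per s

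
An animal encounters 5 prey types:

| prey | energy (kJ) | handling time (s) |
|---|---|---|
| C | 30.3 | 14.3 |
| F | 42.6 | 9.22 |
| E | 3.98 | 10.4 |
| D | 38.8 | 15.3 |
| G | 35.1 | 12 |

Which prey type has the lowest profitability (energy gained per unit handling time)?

E

Profitability E/h (kJ/s): C = 30.3/14.3 = 2.12, F = 42.6/9.22 = 4.62, E = 3.98/10.4 = 0.383, D = 38.8/15.3 = 2.54, G = 35.1/12 = 2.93.
Ranked: F > G > D > C > E.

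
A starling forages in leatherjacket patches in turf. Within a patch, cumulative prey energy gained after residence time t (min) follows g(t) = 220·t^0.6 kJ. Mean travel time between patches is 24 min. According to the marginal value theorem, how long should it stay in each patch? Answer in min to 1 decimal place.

Maximise g(t)/(T+t): set derivative to zero → g'(t)(T+t) = g(t).
g'(t) = 0.6·220·t^-0.4. Setting 0.6·220·t^-0.4 = 220·t^0.6/(24+t) gives 0.6(24+t) = t, so 0.40·t = 0.6×24.
t* = 0.6×24/0.40 = 36 min.

36.0 min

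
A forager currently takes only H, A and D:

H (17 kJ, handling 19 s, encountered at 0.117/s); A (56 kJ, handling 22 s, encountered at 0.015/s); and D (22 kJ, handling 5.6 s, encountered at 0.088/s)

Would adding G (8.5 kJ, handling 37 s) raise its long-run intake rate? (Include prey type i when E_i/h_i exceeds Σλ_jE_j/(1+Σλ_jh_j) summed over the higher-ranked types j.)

No

Intake rate on the current diet: R = (0.117×17 + 0.015×56 + 0.088×22) / (1 + 0.117×19 + 0.015×22 + 0.088×5.6) = 4.765/4.046 = 1.178 kJ/s.
Profitability of G: 8.5/37 = 0.2297 kJ/s.
0.2297 < 1.178, so adding G would lower the average — exclude it.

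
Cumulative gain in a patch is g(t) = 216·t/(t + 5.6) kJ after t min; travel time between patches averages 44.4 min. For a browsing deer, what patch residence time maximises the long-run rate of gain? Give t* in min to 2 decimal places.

Optimal t* satisfies g'(t*) = g(t*)/(T + t*).
g'(t) = 216·5.6/(t + 5.6)². Setting 216·5.6/(t+5.6)² = 216t/[(t+5.6)(44.4+t)] gives 5.6(44.4+t) = t(t+5.6), so t² = 5.6×44.4 = 248.6.
t* = √248.6 = 15.77 min.

15.77 min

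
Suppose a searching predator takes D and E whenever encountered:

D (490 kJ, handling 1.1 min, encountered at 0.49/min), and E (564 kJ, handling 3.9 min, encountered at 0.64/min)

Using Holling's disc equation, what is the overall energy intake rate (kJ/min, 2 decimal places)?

R = (0.49×490 + 0.64×564) / (1 + 0.49×1.1 + 0.64×3.9) = 601.1/4.035 = 149 kJ/min.

148.96 kJ/min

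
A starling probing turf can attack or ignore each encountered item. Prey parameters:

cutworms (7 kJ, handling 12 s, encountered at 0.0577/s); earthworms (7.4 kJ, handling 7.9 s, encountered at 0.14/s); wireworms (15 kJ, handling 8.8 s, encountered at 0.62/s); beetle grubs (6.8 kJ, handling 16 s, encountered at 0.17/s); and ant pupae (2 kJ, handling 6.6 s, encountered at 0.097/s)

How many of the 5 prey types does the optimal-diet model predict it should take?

1

E/h in descending order: wireworms 1.7, earthworms 0.937, cutworms 0.583, beetle grubs 0.425, ant pupae 0.303 kJ/s. The optimal diet is the largest prefix of this list for which every included type satisfies E_i/h_i > R on the types above it.
Rate on top 1: 1.441. earthworms: 0.937 < 1.441 → exclude; stop.
Optimal diet: wireworms — 1 of 5 types.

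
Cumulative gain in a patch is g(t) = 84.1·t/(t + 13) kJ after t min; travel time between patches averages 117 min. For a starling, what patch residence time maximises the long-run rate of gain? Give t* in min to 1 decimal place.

39.0 min

Optimal t* satisfies g'(t*) = g(t*)/(T + t*).
g'(t) = 84.1·13/(t + 13)². Setting 84.1·13/(t+13)² = 84.1t/[(t+13)(117+t)] gives 13(117+t) = t(t+13), so t² = 13×117 = 1521.
t* = √1521 = 39 min.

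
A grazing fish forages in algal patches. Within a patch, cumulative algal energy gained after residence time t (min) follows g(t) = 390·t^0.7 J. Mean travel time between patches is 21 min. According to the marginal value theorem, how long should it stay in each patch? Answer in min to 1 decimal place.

49.0 min

Maximise g(t)/(T+t): set derivative to zero → g'(t)(T+t) = g(t).
g'(t) = 0.7·390·t^-0.3. Setting 0.7·390·t^-0.3 = 390·t^0.7/(21+t) gives 0.7(21+t) = t, so 0.30·t = 0.7×21.
t* = 0.7×21/0.30 = 49 min.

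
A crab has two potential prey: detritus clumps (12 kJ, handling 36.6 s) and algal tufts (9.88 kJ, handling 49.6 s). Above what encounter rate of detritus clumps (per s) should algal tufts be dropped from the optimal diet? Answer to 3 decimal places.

Drop algal tufts once their profitability E₂/h₂ falls below the rate achievable on detritus clumps alone: E₂/h₂ = λE₁/(1 + λh₁).
Solve for λ: λE₁h₂ = E₂(1 + λh₁) → λ(E₁h₂ − E₂h₁) = E₂ → λ = E₂/(E₁h₂ − E₂h₁).
λ = 9.88/(12×49.6 − 9.88×36.6) = 9.88/233.6 = 0.0423 per s.

0.042 per s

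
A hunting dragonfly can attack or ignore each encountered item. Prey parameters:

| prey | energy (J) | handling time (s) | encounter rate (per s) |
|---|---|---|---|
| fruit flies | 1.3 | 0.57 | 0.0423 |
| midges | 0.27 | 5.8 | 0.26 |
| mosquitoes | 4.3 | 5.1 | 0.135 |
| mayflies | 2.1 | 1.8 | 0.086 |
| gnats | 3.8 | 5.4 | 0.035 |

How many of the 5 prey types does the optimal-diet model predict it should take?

Profitabilities (E/h, J/s): fruit flies 2.28, mayflies 1.17, mosquitoes 0.843, gnats 0.704, midges 0.0466. Add prey in this order while the next type's profitability exceeds the intake rate on those already taken.
Rate on top 1: 0.0537. mayflies: 1.17 > 0.0537 → include.
Rate on top 2: 0.1998. mosquitoes: 0.843 > 0.1998 → include.
Rate on top 3: 0.437. gnats: 0.704 > 0.437 → include.
Rate on top 4: 0.4615. midges: 0.0466 < 0.4615 → exclude; stop.
Optimal diet: fruit flies, mayflies, mosquitoes, gnats — 4 of 5 types.

4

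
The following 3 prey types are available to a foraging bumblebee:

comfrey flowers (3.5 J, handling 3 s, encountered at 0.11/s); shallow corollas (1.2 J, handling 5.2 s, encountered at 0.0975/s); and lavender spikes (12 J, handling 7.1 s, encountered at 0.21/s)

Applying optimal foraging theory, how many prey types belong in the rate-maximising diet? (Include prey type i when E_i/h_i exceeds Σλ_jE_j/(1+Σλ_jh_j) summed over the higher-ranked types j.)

2

E/h in descending order: lavender spikes 1.69, comfrey flowers 1.17, shallow corollas 0.231 J/s. The optimal diet is the largest prefix of this list for which every included type satisfies E_i/h_i > R on the types above it.
Rate on top 1: 1.012. comfrey flowers: 1.17 > 1.012 → include.
Rate on top 2: 1.03. shallow corollas: 0.231 < 1.03 → exclude; stop.
Optimal diet: lavender spikes, comfrey flowers — 2 of 3 types.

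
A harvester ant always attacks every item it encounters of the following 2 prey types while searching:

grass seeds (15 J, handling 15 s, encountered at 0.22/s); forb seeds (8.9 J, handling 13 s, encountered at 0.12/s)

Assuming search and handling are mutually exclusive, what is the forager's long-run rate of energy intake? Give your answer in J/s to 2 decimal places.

R = (0.22×15 + 0.12×8.9) / (1 + 0.22×15 + 0.12×13) = 4.368/5.86 = 0.7454 J/s.

0.75 J/s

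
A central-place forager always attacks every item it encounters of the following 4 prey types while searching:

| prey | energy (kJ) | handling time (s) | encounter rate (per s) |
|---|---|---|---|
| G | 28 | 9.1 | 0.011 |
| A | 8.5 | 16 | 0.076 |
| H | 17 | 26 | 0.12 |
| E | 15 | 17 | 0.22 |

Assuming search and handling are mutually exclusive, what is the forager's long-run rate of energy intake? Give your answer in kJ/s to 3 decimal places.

0.686 kJ/s

R = (0.011×28 + 0.076×8.5 + 0.12×17 + 0.22×15) / (1 + 0.011×9.1 + 0.076×16 + 0.12×26 + 0.22×17) = 6.294/9.176 = 0.6859 kJ/s.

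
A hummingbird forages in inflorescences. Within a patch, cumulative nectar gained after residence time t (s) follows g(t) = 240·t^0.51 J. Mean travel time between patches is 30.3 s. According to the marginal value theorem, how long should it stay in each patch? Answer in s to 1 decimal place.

31.5 s

By the marginal value theorem, leave when the instantaneous gain rate g'(t) equals the habitat-wide average g(t)/(T + t).
g'(t) = 0.51·240·t^-0.49. Setting 0.51·240·t^-0.49 = 240·t^0.51/(30.3+t) gives 0.51(30.3+t) = t, so 0.49·t = 0.51×30.3.
t* = 0.51×30.3/0.49 = 31.54 s.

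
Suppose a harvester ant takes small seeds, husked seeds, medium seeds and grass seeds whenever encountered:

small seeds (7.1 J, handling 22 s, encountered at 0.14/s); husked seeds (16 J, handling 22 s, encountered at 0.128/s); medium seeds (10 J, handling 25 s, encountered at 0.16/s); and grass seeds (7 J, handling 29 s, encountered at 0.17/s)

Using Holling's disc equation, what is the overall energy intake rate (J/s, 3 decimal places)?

0.369 J/s

R = (0.14×7.1 + 0.128×16 + 0.16×10 + 0.17×7) / (1 + 0.14×22 + 0.128×22 + 0.16×25 + 0.17×29) = 5.832/15.83 = 0.3685 J/s.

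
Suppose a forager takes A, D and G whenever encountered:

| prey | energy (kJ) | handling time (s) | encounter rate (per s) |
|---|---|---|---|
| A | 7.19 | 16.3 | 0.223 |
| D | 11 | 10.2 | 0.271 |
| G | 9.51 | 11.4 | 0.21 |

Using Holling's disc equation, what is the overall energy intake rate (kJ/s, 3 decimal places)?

0.672 kJ/s

R = (0.223×7.19 + 0.271×11 + 0.21×9.51) / (1 + 0.223×16.3 + 0.271×10.2 + 0.21×11.4) = 6.581/9.793 = 0.6721 kJ/s.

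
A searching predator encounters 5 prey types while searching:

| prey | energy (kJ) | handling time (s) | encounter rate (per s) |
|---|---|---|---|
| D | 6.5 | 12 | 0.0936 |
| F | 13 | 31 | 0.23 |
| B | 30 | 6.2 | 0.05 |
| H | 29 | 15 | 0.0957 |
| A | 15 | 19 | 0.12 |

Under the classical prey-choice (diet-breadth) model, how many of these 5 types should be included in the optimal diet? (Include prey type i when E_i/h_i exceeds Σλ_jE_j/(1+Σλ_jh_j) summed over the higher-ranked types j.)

2

Rank by E/h (kJ/s): B 4.84, H 1.93, A 0.789, D 0.542, F 0.419. Include each in turn until the next type's E/h falls below the running intake rate.
Rate on top 1: 1.145. H: 1.93 > 1.145 → include.
Rate on top 2: 1.557. A: 0.789 < 1.557 → exclude; stop.
Optimal diet: B, H — 2 of 5 types.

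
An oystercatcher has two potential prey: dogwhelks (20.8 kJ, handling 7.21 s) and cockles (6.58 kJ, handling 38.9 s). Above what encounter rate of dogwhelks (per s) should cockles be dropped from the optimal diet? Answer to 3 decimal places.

0.009 per s

At the threshold, the rate on dogwhelks alone equals the profitability of cockles: λ·20.8/(1 + λ·7.21) = 6.58/38.9 = 0.1692.
Rearranging, λ(20.8 − 0.1692×7.21) = 0.1692, so λ = 0.1692/19.58 = 0.008639 per s.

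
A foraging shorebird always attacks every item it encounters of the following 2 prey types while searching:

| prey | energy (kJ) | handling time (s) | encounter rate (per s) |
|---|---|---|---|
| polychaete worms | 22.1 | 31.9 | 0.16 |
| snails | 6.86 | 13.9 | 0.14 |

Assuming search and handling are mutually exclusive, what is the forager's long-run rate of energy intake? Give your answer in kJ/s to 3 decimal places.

0.559 kJ/s

R = (0.16×22.1 + 0.14×6.86) / (1 + 0.16×31.9 + 0.14×13.9) = 4.496/8.05 = 0.5586 kJ/s.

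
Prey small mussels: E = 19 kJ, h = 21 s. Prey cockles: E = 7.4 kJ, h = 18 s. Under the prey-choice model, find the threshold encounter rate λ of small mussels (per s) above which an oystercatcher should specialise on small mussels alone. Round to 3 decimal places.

Drop cockles once their profitability E₂/h₂ falls below the rate achievable on small mussels alone: E₂/h₂ = λE₁/(1 + λh₁).
Solve for λ: λE₁h₂ = E₂(1 + λh₁) → λ(E₁h₂ − E₂h₁) = E₂ → λ = E₂/(E₁h₂ − E₂h₁).
λ = 7.4/(19×18 − 7.4×21) = 7.4/186.6 = 0.03966 per s.

0.040 per s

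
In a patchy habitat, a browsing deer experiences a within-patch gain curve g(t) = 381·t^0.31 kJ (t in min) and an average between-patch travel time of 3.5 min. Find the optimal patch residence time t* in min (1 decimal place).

Maximise g(t)/(T+t): set derivative to zero → g'(t)(T+t) = g(t).
g'(t) = 0.31·381·t^-0.69. Setting 0.31·381·t^-0.69 = 381·t^0.31/(3.5+t) gives 0.31(3.5+t) = t, so 0.69·t = 0.31×3.5.
t* = 0.31×3.5/0.69 = 1.572 min.

1.6 min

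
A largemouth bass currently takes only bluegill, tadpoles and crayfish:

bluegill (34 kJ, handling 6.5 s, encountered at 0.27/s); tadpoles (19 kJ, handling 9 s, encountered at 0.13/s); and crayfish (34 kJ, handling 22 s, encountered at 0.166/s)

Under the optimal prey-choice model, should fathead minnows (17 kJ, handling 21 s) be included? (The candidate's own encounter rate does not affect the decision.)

On bluegill, tadpoles and crayfish alone, R = ΣλE/(1+Σλh) = 17.29/7.577 = 2.282 kJ/s.
Profitability of fathead minnows: 17/21 = 0.8095 kJ/s.
Since 0.8095 < R, time spent handling fathead minnows is better spent searching.

No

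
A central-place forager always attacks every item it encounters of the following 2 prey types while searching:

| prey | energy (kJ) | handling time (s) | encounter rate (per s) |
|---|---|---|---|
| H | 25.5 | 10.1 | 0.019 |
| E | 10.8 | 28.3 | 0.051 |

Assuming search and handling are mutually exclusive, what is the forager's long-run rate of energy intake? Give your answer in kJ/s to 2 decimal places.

0.39 kJ/s

R = Σλ_iE_i / (1 + Σλ_ih_i)
Numerator: 0.019×25.5 + 0.051×10.8 = 1.035
Denominator: 1 + 0.019×10.1 + 0.051×28.3 = 2.635
R = 1.035/2.635 = 0.3929 kJ/s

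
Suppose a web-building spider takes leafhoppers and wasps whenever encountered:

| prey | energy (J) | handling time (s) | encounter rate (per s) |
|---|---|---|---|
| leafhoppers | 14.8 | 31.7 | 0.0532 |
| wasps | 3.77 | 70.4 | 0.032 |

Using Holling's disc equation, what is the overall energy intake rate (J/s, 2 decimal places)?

0.18 J/s

Energy encountered per unit search time: 0.0532×14.8 + 0.032×3.77 = 0.908 J/s.
Handling time per unit search time: 0.0532×31.7 + 0.032×70.4 = 3.939.
Rate = 0.908/(1 + 3.939) = 0.1838 J/s.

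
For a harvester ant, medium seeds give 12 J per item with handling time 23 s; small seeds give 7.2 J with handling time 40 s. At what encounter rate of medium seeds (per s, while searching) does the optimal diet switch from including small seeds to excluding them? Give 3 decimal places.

Drop small seeds once their profitability E₂/h₂ falls below the rate achievable on medium seeds alone: E₂/h₂ = λE₁/(1 + λh₁).
Solve for λ: λE₁h₂ = E₂(1 + λh₁) → λ(E₁h₂ − E₂h₁) = E₂ → λ = E₂/(E₁h₂ − E₂h₁).
λ = 7.2/(12×40 − 7.2×23) = 7.2/314.4 = 0.0229 per s.

0.023 per s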